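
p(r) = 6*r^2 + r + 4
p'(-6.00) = -71.00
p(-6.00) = 214.00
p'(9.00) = 109.00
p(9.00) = 499.00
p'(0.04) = 1.48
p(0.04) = 4.05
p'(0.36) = 5.32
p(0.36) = 5.14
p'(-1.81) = -20.72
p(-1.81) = 21.85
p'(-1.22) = -13.64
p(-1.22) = 11.71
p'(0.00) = 1.00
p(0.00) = 4.00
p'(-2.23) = -25.76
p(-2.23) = 31.61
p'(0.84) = 11.08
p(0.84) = 9.07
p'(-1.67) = -19.04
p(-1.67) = 19.06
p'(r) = 12*r + 1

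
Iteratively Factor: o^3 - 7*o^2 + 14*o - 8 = (o - 1)*(o^2 - 6*o + 8) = (o - 2)*(o - 1)*(o - 4)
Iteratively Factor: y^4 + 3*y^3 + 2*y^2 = (y)*(y^3 + 3*y^2 + 2*y) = y*(y + 1)*(y^2 + 2*y) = y^2*(y + 1)*(y + 2)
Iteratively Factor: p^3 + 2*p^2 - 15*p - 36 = (p - 4)*(p^2 + 6*p + 9) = (p - 4)*(p + 3)*(p + 3)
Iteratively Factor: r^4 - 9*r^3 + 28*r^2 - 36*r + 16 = (r - 1)*(r^3 - 8*r^2 + 20*r - 16) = (r - 2)*(r - 1)*(r^2 - 6*r + 8) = (r - 4)*(r - 2)*(r - 1)*(r - 2)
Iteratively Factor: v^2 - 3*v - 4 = (v - 4)*(v + 1)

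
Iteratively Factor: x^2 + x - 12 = (x - 3)*(x + 4)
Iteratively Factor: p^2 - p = (p - 1)*(p)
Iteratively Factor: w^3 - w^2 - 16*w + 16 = (w - 1)*(w^2 - 16) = (w - 4)*(w - 1)*(w + 4)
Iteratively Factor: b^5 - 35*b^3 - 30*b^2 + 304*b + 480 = (b - 4)*(b^4 + 4*b^3 - 19*b^2 - 106*b - 120) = (b - 4)*(b + 3)*(b^3 + b^2 - 22*b - 40) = (b - 4)*(b + 3)*(b + 4)*(b^2 - 3*b - 10) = (b - 4)*(b + 2)*(b + 3)*(b + 4)*(b - 5)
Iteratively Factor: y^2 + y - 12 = (y - 3)*(y + 4)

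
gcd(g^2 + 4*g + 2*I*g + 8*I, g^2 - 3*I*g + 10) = g + 2*I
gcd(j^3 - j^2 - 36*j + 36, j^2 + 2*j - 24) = j + 6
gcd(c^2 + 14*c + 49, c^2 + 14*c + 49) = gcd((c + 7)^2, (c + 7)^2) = c^2 + 14*c + 49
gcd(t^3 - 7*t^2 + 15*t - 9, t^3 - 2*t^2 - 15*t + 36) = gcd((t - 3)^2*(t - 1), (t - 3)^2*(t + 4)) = t^2 - 6*t + 9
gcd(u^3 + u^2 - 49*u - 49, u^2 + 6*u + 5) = u + 1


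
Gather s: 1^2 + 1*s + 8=s + 9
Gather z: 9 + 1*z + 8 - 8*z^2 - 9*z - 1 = -8*z^2 - 8*z + 16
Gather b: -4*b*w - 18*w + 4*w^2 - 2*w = -4*b*w + 4*w^2 - 20*w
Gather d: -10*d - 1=-10*d - 1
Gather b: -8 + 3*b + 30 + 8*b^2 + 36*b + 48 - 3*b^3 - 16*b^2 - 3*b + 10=-3*b^3 - 8*b^2 + 36*b + 80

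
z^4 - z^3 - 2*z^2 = z^2*(z - 2)*(z + 1)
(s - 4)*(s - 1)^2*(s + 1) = s^4 - 5*s^3 + 3*s^2 + 5*s - 4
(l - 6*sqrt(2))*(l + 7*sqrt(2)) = l^2 + sqrt(2)*l - 84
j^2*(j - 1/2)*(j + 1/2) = j^4 - j^2/4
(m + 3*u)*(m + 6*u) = m^2 + 9*m*u + 18*u^2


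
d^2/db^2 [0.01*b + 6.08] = 0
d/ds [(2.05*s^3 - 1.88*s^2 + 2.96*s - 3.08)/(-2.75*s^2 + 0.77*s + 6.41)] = (-5.6375*s^4 + 3.157*s^3 + 46.1139*s^2 - 41.0416*s + 21.3452)/(7.5625*s^4 - 4.235*s^3 - 34.6621*s^2 + 9.8714*s + 41.0881)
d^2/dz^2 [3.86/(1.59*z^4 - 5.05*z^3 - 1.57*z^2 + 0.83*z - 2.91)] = ((-73.6488*z^2 + 116.958*z + 12.1204)*(-1.59*z^4 + 5.05*z^3 + 1.57*z^2 - 0.83*z + 2.91) - 3.86*(6.36*z^3 - 15.15*z^2 - 3.14*z + 0.83)*(12.72*z^3 - 30.3*z^2 - 6.28*z + 1.66))/(-1.59*z^4 + 5.05*z^3 + 1.57*z^2 - 0.83*z + 2.91)^3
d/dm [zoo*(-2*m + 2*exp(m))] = zoo*(1 - exp(m))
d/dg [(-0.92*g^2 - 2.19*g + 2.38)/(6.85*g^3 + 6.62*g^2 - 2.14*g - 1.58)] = (6.302*g^4 + 30.003*g^3 - 32.4424*g^2 - 28.604*g + 8.5534)/(46.9225*g^6 + 90.694*g^5 + 14.5064*g^4 - 49.9796*g^3 - 16.3396*g^2 + 6.7624*g + 2.4964)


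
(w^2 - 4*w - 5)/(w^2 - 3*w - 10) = (w + 1)/(w + 2)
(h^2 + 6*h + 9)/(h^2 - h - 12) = (h + 3)/(h - 4)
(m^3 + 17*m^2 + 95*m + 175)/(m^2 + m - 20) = (m^2 + 12*m + 35)/(m - 4)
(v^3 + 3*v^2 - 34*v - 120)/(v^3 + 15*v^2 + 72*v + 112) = (v^2 - v - 30)/(v^2 + 11*v + 28)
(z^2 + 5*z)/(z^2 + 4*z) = (z + 5)/(z + 4)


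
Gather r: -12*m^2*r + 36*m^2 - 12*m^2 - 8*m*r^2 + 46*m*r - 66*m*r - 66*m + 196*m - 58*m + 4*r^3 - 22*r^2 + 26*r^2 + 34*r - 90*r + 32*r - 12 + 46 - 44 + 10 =24*m^2 + 72*m + 4*r^3 + r^2*(4 - 8*m) + r*(-12*m^2 - 20*m - 24)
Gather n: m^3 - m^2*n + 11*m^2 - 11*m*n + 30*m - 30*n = m^3 + 11*m^2 + 30*m + n*(-m^2 - 11*m - 30)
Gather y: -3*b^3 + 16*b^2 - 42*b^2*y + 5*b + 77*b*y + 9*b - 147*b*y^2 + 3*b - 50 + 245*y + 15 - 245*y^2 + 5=-3*b^3 + 16*b^2 + 17*b + y^2*(-147*b - 245) + y*(-42*b^2 + 77*b + 245) - 30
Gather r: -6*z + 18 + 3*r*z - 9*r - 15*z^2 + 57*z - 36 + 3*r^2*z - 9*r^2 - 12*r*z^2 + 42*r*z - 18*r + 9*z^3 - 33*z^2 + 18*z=r^2*(3*z - 9) + r*(-12*z^2 + 45*z - 27) + 9*z^3 - 48*z^2 + 69*z - 18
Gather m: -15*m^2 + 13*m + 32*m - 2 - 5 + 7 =-15*m^2 + 45*m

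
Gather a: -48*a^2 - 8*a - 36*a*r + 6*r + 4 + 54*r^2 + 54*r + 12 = -48*a^2 + a*(-36*r - 8) + 54*r^2 + 60*r + 16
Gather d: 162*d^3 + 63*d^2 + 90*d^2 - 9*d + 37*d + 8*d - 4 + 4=162*d^3 + 153*d^2 + 36*d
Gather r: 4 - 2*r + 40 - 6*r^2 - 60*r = -6*r^2 - 62*r + 44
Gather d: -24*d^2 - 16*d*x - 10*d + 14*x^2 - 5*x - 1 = -24*d^2 + d*(-16*x - 10) + 14*x^2 - 5*x - 1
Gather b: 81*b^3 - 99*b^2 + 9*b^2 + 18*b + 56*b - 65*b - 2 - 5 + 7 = 81*b^3 - 90*b^2 + 9*b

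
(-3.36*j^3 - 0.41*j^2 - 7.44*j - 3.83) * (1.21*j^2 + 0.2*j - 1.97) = -4.0656*j^5 - 1.1681*j^4 - 2.4652*j^3 - 5.3146*j^2 + 13.8908*j + 7.5451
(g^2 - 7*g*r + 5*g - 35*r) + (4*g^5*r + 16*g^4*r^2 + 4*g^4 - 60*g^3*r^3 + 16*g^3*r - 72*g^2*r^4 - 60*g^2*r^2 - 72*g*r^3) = 4*g^5*r + 16*g^4*r^2 + 4*g^4 - 60*g^3*r^3 + 16*g^3*r - 72*g^2*r^4 - 60*g^2*r^2 + g^2 - 72*g*r^3 - 7*g*r + 5*g - 35*r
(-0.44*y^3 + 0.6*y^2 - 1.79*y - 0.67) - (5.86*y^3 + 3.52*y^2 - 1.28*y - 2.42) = -6.3*y^3 - 2.92*y^2 - 0.51*y + 1.75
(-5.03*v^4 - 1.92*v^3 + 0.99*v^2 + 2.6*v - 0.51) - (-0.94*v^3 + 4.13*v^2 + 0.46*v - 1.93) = -5.03*v^4 - 0.98*v^3 - 3.14*v^2 + 2.14*v + 1.42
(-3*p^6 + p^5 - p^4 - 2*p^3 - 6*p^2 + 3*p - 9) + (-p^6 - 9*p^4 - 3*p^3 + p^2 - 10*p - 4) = -4*p^6 + p^5 - 10*p^4 - 5*p^3 - 5*p^2 - 7*p - 13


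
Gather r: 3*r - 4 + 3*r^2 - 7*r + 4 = 3*r^2 - 4*r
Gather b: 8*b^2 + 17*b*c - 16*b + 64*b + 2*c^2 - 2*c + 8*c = 8*b^2 + b*(17*c + 48) + 2*c^2 + 6*c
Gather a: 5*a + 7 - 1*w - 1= 5*a - w + 6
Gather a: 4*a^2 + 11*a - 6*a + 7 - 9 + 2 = 4*a^2 + 5*a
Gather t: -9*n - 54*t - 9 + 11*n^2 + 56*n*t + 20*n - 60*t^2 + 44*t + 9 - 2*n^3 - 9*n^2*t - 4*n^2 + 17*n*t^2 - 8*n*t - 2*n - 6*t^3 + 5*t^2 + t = -2*n^3 + 7*n^2 + 9*n - 6*t^3 + t^2*(17*n - 55) + t*(-9*n^2 + 48*n - 9)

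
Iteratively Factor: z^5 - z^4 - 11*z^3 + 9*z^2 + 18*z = (z + 1)*(z^4 - 2*z^3 - 9*z^2 + 18*z) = z*(z + 1)*(z^3 - 2*z^2 - 9*z + 18) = z*(z - 3)*(z + 1)*(z^2 + z - 6) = z*(z - 3)*(z - 2)*(z + 1)*(z + 3)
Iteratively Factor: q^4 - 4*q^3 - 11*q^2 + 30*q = (q)*(q^3 - 4*q^2 - 11*q + 30) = q*(q + 3)*(q^2 - 7*q + 10) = q*(q - 5)*(q + 3)*(q - 2)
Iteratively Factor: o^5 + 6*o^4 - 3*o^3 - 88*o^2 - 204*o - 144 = (o + 2)*(o^4 + 4*o^3 - 11*o^2 - 66*o - 72) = (o + 2)*(o + 3)*(o^3 + o^2 - 14*o - 24) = (o - 4)*(o + 2)*(o + 3)*(o^2 + 5*o + 6) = (o - 4)*(o + 2)*(o + 3)^2*(o + 2)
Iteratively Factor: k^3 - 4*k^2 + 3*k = (k)*(k^2 - 4*k + 3) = k*(k - 1)*(k - 3)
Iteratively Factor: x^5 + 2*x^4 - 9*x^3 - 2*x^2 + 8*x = (x - 1)*(x^4 + 3*x^3 - 6*x^2 - 8*x) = (x - 1)*(x + 4)*(x^3 - x^2 - 2*x) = (x - 1)*(x + 1)*(x + 4)*(x^2 - 2*x) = x*(x - 1)*(x + 1)*(x + 4)*(x - 2)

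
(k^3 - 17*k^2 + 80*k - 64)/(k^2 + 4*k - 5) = (k^2 - 16*k + 64)/(k + 5)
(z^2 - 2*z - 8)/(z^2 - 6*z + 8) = (z + 2)/(z - 2)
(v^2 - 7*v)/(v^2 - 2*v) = (v - 7)/(v - 2)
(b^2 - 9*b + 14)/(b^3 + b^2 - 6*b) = (b - 7)/(b*(b + 3))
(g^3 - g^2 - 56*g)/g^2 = g - 1 - 56/g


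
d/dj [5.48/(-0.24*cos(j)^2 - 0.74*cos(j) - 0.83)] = -(2.6304*cos(j) + 4.0552)*sin(j)/(0.24*cos(j)^2 + 0.74*cos(j) + 0.83)^2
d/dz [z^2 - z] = 2*z - 1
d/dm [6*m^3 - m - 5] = 18*m^2 - 1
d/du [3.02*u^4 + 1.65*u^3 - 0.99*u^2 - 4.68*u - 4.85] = 12.08*u^3 + 4.95*u^2 - 1.98*u - 4.68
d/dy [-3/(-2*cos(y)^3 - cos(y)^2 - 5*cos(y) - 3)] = 12*(6*cos(y)^2 + 2*cos(y) + 5)*sin(y)/(13*cos(y) + cos(2*y) + cos(3*y) + 7)^2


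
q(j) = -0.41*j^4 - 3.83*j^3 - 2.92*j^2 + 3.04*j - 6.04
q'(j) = -1.64*j^3 - 11.49*j^2 - 5.84*j + 3.04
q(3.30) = -214.07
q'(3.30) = -200.29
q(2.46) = -88.26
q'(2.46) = -105.27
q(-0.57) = -8.06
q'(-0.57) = 2.94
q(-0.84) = -8.59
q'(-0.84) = 0.81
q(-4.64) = 109.55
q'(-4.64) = -53.41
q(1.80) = -36.67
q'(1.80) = -54.26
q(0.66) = -6.48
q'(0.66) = -6.29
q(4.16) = -442.44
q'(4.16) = -338.16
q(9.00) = -5697.28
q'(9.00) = -2175.77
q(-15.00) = -8538.64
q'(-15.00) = 3040.39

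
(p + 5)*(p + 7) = p^2 + 12*p + 35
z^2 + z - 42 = (z - 6)*(z + 7)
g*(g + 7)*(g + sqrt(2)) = g^3 + sqrt(2)*g^2 + 7*g^2 + 7*sqrt(2)*g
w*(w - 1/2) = w^2 - w/2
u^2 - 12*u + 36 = (u - 6)^2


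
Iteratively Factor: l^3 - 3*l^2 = (l)*(l^2 - 3*l) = l^2*(l - 3)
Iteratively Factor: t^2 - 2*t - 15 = (t - 5)*(t + 3)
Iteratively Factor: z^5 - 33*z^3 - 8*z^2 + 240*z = (z - 5)*(z^4 + 5*z^3 - 8*z^2 - 48*z) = (z - 5)*(z - 3)*(z^3 + 8*z^2 + 16*z) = (z - 5)*(z - 3)*(z + 4)*(z^2 + 4*z) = (z - 5)*(z - 3)*(z + 4)^2*(z)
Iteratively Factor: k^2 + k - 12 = (k - 3)*(k + 4)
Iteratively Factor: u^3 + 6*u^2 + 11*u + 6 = (u + 3)*(u^2 + 3*u + 2) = (u + 2)*(u + 3)*(u + 1)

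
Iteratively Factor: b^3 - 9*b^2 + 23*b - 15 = (b - 3)*(b^2 - 6*b + 5) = (b - 5)*(b - 3)*(b - 1)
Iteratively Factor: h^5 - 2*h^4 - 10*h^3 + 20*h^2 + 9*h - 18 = (h + 3)*(h^4 - 5*h^3 + 5*h^2 + 5*h - 6) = (h - 1)*(h + 3)*(h^3 - 4*h^2 + h + 6) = (h - 2)*(h - 1)*(h + 3)*(h^2 - 2*h - 3) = (h - 2)*(h - 1)*(h + 1)*(h + 3)*(h - 3)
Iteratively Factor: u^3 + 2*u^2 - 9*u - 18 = (u + 2)*(u^2 - 9) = (u + 2)*(u + 3)*(u - 3)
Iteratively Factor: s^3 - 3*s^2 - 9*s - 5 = (s + 1)*(s^2 - 4*s - 5) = (s + 1)^2*(s - 5)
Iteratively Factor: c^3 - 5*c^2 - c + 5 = (c - 5)*(c^2 - 1) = (c - 5)*(c + 1)*(c - 1)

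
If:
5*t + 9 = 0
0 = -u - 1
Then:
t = -9/5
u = -1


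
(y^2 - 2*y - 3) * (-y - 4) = -y^3 - 2*y^2 + 11*y + 12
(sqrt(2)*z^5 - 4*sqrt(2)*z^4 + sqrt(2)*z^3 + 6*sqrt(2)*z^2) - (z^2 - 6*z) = sqrt(2)*z^5 - 4*sqrt(2)*z^4 + sqrt(2)*z^3 - z^2 + 6*sqrt(2)*z^2 + 6*z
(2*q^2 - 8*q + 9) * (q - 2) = 2*q^3 - 12*q^2 + 25*q - 18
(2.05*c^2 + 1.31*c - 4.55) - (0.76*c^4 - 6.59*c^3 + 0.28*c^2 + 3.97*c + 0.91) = -0.76*c^4 + 6.59*c^3 + 1.77*c^2 - 2.66*c - 5.46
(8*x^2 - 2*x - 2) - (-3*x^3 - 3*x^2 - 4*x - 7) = 3*x^3 + 11*x^2 + 2*x + 5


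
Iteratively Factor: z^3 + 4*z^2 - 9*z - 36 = (z + 4)*(z^2 - 9) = (z - 3)*(z + 4)*(z + 3)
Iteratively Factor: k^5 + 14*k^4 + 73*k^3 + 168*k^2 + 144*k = (k + 4)*(k^4 + 10*k^3 + 33*k^2 + 36*k) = (k + 3)*(k + 4)*(k^3 + 7*k^2 + 12*k) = k*(k + 3)*(k + 4)*(k^2 + 7*k + 12) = k*(k + 3)*(k + 4)^2*(k + 3)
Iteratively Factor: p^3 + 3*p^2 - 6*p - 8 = (p + 4)*(p^2 - p - 2) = (p + 1)*(p + 4)*(p - 2)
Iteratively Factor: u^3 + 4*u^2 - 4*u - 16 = (u - 2)*(u^2 + 6*u + 8) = (u - 2)*(u + 4)*(u + 2)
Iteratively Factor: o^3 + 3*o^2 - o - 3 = (o - 1)*(o^2 + 4*o + 3) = (o - 1)*(o + 3)*(o + 1)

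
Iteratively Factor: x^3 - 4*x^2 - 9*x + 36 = (x - 4)*(x^2 - 9) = (x - 4)*(x - 3)*(x + 3)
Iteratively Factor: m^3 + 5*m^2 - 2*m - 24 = (m + 3)*(m^2 + 2*m - 8) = (m - 2)*(m + 3)*(m + 4)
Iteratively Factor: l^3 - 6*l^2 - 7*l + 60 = (l - 4)*(l^2 - 2*l - 15) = (l - 5)*(l - 4)*(l + 3)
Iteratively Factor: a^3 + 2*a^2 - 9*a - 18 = (a - 3)*(a^2 + 5*a + 6) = (a - 3)*(a + 2)*(a + 3)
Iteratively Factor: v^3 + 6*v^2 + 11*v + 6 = (v + 2)*(v^2 + 4*v + 3) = (v + 1)*(v + 2)*(v + 3)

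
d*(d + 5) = d^2 + 5*d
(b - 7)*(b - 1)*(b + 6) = b^3 - 2*b^2 - 41*b + 42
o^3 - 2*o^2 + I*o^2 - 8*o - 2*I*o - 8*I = (o - 4)*(o + 2)*(o + I)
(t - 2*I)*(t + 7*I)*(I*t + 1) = I*t^3 - 4*t^2 + 19*I*t + 14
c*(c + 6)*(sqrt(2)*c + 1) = sqrt(2)*c^3 + c^2 + 6*sqrt(2)*c^2 + 6*c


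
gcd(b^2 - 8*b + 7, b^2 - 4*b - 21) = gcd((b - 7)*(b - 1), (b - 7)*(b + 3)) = b - 7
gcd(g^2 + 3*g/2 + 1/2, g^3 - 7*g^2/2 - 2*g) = g + 1/2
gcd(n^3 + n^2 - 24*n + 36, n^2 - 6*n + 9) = n - 3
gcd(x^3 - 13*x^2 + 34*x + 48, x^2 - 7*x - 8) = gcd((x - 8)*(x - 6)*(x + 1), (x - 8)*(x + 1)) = x^2 - 7*x - 8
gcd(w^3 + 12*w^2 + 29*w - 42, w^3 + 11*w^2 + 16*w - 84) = w^2 + 13*w + 42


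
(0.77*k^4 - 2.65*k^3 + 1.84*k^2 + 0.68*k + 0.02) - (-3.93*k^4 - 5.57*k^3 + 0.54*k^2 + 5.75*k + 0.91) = 4.7*k^4 + 2.92*k^3 + 1.3*k^2 - 5.07*k - 0.89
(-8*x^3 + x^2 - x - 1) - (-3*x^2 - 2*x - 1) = -8*x^3 + 4*x^2 + x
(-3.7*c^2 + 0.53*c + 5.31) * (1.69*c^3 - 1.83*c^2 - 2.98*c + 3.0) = -6.253*c^5 + 7.6667*c^4 + 19.03*c^3 - 22.3967*c^2 - 14.2338*c + 15.93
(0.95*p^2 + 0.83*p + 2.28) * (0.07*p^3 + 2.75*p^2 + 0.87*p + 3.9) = 0.0665*p^5 + 2.6706*p^4 + 3.2686*p^3 + 10.6971*p^2 + 5.2206*p + 8.892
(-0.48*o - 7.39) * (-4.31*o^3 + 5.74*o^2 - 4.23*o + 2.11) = 2.0688*o^4 + 29.0957*o^3 - 40.3882*o^2 + 30.2469*o - 15.5929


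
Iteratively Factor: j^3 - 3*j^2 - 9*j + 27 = (j - 3)*(j^2 - 9) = (j - 3)^2*(j + 3)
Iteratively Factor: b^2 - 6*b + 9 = (b - 3)*(b - 3)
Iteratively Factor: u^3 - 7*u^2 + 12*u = (u)*(u^2 - 7*u + 12) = u*(u - 3)*(u - 4)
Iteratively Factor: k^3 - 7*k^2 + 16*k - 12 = (k - 2)*(k^2 - 5*k + 6) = (k - 3)*(k - 2)*(k - 2)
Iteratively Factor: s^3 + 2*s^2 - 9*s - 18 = (s + 3)*(s^2 - s - 6) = (s - 3)*(s + 3)*(s + 2)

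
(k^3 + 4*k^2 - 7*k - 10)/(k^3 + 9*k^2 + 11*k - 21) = (k^3 + 4*k^2 - 7*k - 10)/(k^3 + 9*k^2 + 11*k - 21)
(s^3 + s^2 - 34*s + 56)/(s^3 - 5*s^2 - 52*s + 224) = (s - 2)/(s - 8)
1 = 1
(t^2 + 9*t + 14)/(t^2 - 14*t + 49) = (t^2 + 9*t + 14)/(t^2 - 14*t + 49)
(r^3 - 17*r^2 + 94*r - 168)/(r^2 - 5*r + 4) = (r^2 - 13*r + 42)/(r - 1)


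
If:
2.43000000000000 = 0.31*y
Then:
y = 7.84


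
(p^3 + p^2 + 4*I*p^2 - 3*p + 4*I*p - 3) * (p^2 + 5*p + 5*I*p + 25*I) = p^5 + 6*p^4 + 9*I*p^4 - 18*p^3 + 54*I*p^3 - 138*p^2 + 30*I*p^2 - 115*p - 90*I*p - 75*I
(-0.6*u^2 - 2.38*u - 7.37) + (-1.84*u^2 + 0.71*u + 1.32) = -2.44*u^2 - 1.67*u - 6.05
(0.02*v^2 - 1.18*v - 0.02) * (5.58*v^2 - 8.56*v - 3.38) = 0.1116*v^4 - 6.7556*v^3 + 9.9216*v^2 + 4.1596*v + 0.0676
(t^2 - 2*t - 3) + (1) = t^2 - 2*t - 2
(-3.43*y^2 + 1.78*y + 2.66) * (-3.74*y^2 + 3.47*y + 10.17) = 12.8282*y^4 - 18.5593*y^3 - 38.6549*y^2 + 27.3328*y + 27.0522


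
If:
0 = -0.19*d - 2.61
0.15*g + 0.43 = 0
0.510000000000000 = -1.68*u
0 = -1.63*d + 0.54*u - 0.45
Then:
No Solution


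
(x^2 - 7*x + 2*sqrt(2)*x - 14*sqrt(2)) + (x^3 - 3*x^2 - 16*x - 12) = x^3 - 2*x^2 - 23*x + 2*sqrt(2)*x - 14*sqrt(2) - 12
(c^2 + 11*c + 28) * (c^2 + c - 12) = c^4 + 12*c^3 + 27*c^2 - 104*c - 336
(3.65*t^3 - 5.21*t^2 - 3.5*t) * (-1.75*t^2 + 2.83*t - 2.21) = -6.3875*t^5 + 19.447*t^4 - 16.6858*t^3 + 1.6091*t^2 + 7.735*t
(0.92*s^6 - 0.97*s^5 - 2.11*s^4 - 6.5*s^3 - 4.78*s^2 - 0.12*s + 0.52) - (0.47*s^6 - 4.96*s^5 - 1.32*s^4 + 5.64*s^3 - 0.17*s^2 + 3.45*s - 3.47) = 0.45*s^6 + 3.99*s^5 - 0.79*s^4 - 12.14*s^3 - 4.61*s^2 - 3.57*s + 3.99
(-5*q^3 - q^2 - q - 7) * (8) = -40*q^3 - 8*q^2 - 8*q - 56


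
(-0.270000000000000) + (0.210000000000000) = -0.0600000000000000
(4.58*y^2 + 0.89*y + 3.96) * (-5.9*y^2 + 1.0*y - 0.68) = -27.022*y^4 - 0.671*y^3 - 25.5884*y^2 + 3.3548*y - 2.6928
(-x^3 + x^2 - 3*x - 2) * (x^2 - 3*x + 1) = -x^5 + 4*x^4 - 7*x^3 + 8*x^2 + 3*x - 2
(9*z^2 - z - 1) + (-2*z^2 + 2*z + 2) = 7*z^2 + z + 1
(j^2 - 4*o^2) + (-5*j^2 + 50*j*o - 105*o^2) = -4*j^2 + 50*j*o - 109*o^2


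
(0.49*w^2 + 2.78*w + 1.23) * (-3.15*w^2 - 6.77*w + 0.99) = -1.5435*w^4 - 12.0743*w^3 - 22.21*w^2 - 5.5749*w + 1.2177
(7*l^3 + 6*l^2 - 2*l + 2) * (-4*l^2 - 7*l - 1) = -28*l^5 - 73*l^4 - 41*l^3 - 12*l - 2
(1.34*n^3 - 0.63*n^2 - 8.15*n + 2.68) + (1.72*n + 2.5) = 1.34*n^3 - 0.63*n^2 - 6.43*n + 5.18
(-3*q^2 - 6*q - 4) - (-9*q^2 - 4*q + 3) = 6*q^2 - 2*q - 7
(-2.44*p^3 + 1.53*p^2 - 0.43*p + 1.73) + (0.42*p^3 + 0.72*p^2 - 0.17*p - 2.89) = -2.02*p^3 + 2.25*p^2 - 0.6*p - 1.16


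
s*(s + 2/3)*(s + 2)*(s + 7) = s^4 + 29*s^3/3 + 20*s^2 + 28*s/3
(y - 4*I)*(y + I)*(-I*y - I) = -I*y^3 - 3*y^2 - I*y^2 - 3*y - 4*I*y - 4*I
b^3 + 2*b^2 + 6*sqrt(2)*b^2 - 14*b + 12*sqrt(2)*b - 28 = (b + 2)*(b - sqrt(2))*(b + 7*sqrt(2))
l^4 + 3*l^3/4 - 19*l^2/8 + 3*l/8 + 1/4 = (l - 1)*(l - 1/2)*(l + 1/4)*(l + 2)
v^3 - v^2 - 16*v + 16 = (v - 4)*(v - 1)*(v + 4)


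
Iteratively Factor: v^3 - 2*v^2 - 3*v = (v + 1)*(v^2 - 3*v) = (v - 3)*(v + 1)*(v)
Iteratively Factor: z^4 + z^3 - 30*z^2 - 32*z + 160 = (z - 2)*(z^3 + 3*z^2 - 24*z - 80) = (z - 5)*(z - 2)*(z^2 + 8*z + 16) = (z - 5)*(z - 2)*(z + 4)*(z + 4)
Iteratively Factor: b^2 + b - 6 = (b - 2)*(b + 3)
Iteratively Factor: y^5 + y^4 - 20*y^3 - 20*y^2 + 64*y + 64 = (y - 2)*(y^4 + 3*y^3 - 14*y^2 - 48*y - 32) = (y - 4)*(y - 2)*(y^3 + 7*y^2 + 14*y + 8) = (y - 4)*(y - 2)*(y + 1)*(y^2 + 6*y + 8) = (y - 4)*(y - 2)*(y + 1)*(y + 4)*(y + 2)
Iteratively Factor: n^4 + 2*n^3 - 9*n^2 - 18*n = (n)*(n^3 + 2*n^2 - 9*n - 18) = n*(n + 2)*(n^2 - 9) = n*(n - 3)*(n + 2)*(n + 3)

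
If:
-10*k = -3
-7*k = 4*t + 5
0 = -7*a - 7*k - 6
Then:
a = -81/70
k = 3/10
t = -71/40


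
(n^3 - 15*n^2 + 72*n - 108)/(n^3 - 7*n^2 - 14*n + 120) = (n^2 - 9*n + 18)/(n^2 - n - 20)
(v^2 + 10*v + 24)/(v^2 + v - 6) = (v^2 + 10*v + 24)/(v^2 + v - 6)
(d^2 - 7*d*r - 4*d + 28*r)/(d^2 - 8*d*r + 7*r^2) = (4 - d)/(-d + r)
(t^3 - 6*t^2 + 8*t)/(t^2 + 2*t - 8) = t*(t - 4)/(t + 4)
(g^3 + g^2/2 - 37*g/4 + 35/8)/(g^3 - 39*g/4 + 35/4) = (g - 1/2)/(g - 1)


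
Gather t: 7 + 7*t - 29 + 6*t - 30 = 13*t - 52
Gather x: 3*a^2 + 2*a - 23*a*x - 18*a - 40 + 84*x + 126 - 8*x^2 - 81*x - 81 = 3*a^2 - 16*a - 8*x^2 + x*(3 - 23*a) + 5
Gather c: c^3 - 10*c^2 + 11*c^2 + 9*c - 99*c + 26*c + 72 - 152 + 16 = c^3 + c^2 - 64*c - 64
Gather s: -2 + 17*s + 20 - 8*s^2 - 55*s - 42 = -8*s^2 - 38*s - 24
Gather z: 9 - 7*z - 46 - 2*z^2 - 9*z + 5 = -2*z^2 - 16*z - 32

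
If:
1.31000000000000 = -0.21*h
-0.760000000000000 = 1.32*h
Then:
No Solution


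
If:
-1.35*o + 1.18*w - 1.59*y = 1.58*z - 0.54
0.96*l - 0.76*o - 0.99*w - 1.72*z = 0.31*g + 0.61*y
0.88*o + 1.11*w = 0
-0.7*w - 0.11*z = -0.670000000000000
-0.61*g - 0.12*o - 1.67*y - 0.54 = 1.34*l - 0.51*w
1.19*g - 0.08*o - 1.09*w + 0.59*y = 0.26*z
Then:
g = -134.63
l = -223.48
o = -38.11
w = 30.22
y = 240.14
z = -186.19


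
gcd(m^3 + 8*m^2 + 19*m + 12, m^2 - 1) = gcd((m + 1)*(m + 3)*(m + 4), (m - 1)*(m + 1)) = m + 1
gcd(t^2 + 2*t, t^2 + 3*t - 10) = 1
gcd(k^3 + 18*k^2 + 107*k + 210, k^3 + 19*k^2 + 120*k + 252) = k^2 + 13*k + 42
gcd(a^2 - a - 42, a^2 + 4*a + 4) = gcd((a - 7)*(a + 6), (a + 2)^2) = 1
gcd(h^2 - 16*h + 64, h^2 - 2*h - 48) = h - 8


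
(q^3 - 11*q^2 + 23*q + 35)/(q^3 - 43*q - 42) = (q - 5)/(q + 6)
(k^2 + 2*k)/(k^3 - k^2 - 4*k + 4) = k/(k^2 - 3*k + 2)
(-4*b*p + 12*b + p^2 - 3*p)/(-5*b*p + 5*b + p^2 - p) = (4*b*p - 12*b - p^2 + 3*p)/(5*b*p - 5*b - p^2 + p)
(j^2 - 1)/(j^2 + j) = (j - 1)/j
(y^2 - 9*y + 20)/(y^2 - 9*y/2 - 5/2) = 2*(y - 4)/(2*y + 1)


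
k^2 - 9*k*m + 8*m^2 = (k - 8*m)*(k - m)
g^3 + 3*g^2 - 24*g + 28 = (g - 2)^2*(g + 7)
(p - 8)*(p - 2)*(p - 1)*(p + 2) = p^4 - 9*p^3 + 4*p^2 + 36*p - 32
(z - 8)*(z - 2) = z^2 - 10*z + 16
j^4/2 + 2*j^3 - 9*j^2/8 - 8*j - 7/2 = (j/2 + 1)*(j - 2)*(j + 1/2)*(j + 7/2)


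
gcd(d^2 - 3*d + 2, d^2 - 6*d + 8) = d - 2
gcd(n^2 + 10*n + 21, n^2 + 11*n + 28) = n + 7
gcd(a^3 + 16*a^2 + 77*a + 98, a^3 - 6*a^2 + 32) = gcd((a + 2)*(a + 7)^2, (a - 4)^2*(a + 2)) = a + 2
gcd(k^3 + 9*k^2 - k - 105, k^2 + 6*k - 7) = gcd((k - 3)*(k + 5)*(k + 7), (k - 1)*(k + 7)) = k + 7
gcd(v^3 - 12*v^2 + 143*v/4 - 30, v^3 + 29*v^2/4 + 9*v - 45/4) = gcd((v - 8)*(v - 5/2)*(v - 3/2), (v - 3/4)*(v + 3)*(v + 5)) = 1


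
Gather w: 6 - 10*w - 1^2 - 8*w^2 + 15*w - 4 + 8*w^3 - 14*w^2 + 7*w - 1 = 8*w^3 - 22*w^2 + 12*w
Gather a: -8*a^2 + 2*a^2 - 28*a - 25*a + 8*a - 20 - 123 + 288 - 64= -6*a^2 - 45*a + 81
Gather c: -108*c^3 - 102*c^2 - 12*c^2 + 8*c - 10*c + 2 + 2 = -108*c^3 - 114*c^2 - 2*c + 4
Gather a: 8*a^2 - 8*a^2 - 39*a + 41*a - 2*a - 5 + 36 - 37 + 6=0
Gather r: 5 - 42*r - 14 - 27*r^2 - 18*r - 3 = -27*r^2 - 60*r - 12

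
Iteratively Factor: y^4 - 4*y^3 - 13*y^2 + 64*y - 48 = (y - 3)*(y^3 - y^2 - 16*y + 16) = (y - 4)*(y - 3)*(y^2 + 3*y - 4) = (y - 4)*(y - 3)*(y + 4)*(y - 1)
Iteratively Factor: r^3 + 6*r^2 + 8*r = (r + 4)*(r^2 + 2*r) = r*(r + 4)*(r + 2)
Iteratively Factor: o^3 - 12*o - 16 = (o - 4)*(o^2 + 4*o + 4) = (o - 4)*(o + 2)*(o + 2)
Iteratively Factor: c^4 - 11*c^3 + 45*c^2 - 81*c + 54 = (c - 3)*(c^3 - 8*c^2 + 21*c - 18) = (c - 3)^2*(c^2 - 5*c + 6) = (c - 3)^3*(c - 2)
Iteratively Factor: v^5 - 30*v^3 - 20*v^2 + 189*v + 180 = (v + 1)*(v^4 - v^3 - 29*v^2 + 9*v + 180) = (v + 1)*(v + 4)*(v^3 - 5*v^2 - 9*v + 45) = (v - 5)*(v + 1)*(v + 4)*(v^2 - 9) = (v - 5)*(v - 3)*(v + 1)*(v + 4)*(v + 3)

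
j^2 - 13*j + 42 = (j - 7)*(j - 6)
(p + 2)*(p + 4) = p^2 + 6*p + 8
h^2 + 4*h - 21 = (h - 3)*(h + 7)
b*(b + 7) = b^2 + 7*b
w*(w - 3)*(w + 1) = w^3 - 2*w^2 - 3*w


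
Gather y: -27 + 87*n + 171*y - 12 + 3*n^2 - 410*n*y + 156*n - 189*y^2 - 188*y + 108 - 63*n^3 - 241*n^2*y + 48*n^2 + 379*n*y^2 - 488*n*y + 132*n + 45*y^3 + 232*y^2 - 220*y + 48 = -63*n^3 + 51*n^2 + 375*n + 45*y^3 + y^2*(379*n + 43) + y*(-241*n^2 - 898*n - 237) + 117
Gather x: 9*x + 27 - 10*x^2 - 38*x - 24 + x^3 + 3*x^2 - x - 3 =x^3 - 7*x^2 - 30*x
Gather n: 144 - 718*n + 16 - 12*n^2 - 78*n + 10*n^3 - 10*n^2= 10*n^3 - 22*n^2 - 796*n + 160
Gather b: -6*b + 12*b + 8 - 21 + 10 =6*b - 3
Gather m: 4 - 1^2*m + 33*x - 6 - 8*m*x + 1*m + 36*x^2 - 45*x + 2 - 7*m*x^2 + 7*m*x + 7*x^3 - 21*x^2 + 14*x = m*(-7*x^2 - x) + 7*x^3 + 15*x^2 + 2*x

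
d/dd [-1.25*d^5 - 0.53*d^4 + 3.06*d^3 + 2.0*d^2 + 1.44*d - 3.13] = -6.25*d^4 - 2.12*d^3 + 9.18*d^2 + 4.0*d + 1.44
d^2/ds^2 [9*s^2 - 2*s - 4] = 18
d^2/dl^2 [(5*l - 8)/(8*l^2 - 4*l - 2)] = 2*(40*l^3 - 192*l^2 + 126*l - 37)/(64*l^6 - 96*l^5 + 40*l^3 - 6*l - 1)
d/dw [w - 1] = 1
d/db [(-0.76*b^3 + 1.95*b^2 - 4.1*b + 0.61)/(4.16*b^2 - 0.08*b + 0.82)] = (-3.1616*b^4 + 0.121600000000001*b^3 + 15.0304*b^2 - 1.8772*b - 3.3132)/(17.3056*b^4 - 0.6656*b^3 + 6.8288*b^2 - 0.1312*b + 0.6724)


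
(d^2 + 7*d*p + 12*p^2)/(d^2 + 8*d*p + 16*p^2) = (d + 3*p)/(d + 4*p)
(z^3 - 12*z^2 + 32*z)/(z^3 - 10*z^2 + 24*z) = (z - 8)/(z - 6)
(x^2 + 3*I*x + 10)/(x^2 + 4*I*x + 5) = (x - 2*I)/(x - I)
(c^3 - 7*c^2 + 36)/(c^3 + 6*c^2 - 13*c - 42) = (c - 6)/(c + 7)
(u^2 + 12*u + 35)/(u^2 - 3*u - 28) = (u^2 + 12*u + 35)/(u^2 - 3*u - 28)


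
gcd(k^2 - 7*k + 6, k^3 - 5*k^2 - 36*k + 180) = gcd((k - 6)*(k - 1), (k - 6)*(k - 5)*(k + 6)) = k - 6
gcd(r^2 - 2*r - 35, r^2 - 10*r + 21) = r - 7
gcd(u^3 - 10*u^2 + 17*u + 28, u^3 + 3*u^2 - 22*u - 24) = u^2 - 3*u - 4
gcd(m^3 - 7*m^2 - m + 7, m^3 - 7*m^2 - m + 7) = m^3 - 7*m^2 - m + 7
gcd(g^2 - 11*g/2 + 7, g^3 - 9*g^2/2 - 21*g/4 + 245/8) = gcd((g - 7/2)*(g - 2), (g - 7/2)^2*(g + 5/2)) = g - 7/2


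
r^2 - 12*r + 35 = (r - 7)*(r - 5)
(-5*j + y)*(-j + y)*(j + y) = 5*j^3 - j^2*y - 5*j*y^2 + y^3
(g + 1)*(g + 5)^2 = g^3 + 11*g^2 + 35*g + 25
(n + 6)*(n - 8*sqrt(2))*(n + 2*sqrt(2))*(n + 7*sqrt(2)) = n^4 + sqrt(2)*n^3 + 6*n^3 - 116*n^2 + 6*sqrt(2)*n^2 - 696*n - 224*sqrt(2)*n - 1344*sqrt(2)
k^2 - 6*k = k*(k - 6)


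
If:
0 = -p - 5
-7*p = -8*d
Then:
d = -35/8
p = -5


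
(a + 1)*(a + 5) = a^2 + 6*a + 5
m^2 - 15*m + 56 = (m - 8)*(m - 7)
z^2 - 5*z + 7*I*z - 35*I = (z - 5)*(z + 7*I)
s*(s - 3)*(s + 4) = s^3 + s^2 - 12*s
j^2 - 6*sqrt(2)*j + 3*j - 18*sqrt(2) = (j + 3)*(j - 6*sqrt(2))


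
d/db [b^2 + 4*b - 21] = 2*b + 4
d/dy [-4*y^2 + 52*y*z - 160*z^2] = -8*y + 52*z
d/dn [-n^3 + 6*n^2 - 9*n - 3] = -3*n^2 + 12*n - 9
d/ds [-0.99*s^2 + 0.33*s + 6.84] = 0.33 - 1.98*s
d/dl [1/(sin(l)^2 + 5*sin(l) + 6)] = -(2*sin(l) + 5)*cos(l)/(sin(l)^2 + 5*sin(l) + 6)^2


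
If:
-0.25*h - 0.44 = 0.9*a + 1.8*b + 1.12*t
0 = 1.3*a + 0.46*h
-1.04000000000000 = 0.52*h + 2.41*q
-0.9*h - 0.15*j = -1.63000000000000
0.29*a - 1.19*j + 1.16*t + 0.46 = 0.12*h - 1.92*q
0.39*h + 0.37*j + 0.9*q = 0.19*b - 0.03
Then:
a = -0.67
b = -0.75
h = 1.88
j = -0.41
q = -0.84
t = 0.93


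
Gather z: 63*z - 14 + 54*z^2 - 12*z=54*z^2 + 51*z - 14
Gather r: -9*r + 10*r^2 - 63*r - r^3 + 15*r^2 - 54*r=-r^3 + 25*r^2 - 126*r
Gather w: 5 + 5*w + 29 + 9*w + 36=14*w + 70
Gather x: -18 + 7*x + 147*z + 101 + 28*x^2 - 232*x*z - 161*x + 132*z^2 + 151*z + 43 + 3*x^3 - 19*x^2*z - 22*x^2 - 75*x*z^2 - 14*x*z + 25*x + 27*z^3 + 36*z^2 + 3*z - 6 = 3*x^3 + x^2*(6 - 19*z) + x*(-75*z^2 - 246*z - 129) + 27*z^3 + 168*z^2 + 301*z + 120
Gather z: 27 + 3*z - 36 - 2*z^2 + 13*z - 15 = -2*z^2 + 16*z - 24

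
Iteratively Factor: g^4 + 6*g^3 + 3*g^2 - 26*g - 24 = (g + 3)*(g^3 + 3*g^2 - 6*g - 8) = (g + 1)*(g + 3)*(g^2 + 2*g - 8) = (g - 2)*(g + 1)*(g + 3)*(g + 4)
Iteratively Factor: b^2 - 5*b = (b - 5)*(b)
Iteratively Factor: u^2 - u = (u)*(u - 1)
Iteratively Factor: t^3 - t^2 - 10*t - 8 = (t + 2)*(t^2 - 3*t - 4) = (t + 1)*(t + 2)*(t - 4)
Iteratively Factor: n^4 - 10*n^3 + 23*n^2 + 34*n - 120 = (n - 5)*(n^3 - 5*n^2 - 2*n + 24) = (n - 5)*(n + 2)*(n^2 - 7*n + 12) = (n - 5)*(n - 3)*(n + 2)*(n - 4)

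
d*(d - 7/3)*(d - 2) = d^3 - 13*d^2/3 + 14*d/3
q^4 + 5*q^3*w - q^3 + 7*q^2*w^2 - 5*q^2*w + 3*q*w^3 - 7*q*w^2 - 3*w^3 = (q - 1)*(q + w)^2*(q + 3*w)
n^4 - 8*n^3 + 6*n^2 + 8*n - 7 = (n - 7)*(n - 1)^2*(n + 1)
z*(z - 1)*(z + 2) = z^3 + z^2 - 2*z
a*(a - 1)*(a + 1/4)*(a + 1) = a^4 + a^3/4 - a^2 - a/4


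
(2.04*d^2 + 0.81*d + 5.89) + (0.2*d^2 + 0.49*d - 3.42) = 2.24*d^2 + 1.3*d + 2.47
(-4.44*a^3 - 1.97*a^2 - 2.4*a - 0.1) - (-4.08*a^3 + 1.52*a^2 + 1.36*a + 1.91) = -0.36*a^3 - 3.49*a^2 - 3.76*a - 2.01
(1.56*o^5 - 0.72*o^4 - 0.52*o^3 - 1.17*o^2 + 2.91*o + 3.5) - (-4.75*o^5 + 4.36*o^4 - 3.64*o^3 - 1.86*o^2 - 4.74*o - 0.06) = 6.31*o^5 - 5.08*o^4 + 3.12*o^3 + 0.69*o^2 + 7.65*o + 3.56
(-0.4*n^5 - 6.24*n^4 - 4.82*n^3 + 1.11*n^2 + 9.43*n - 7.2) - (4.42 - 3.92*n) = -0.4*n^5 - 6.24*n^4 - 4.82*n^3 + 1.11*n^2 + 13.35*n - 11.62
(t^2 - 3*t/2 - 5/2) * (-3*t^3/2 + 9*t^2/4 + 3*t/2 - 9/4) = -3*t^5/2 + 9*t^4/2 + 15*t^3/8 - 81*t^2/8 - 3*t/8 + 45/8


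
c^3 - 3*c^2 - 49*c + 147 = (c - 7)*(c - 3)*(c + 7)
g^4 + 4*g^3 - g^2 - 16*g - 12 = (g - 2)*(g + 1)*(g + 2)*(g + 3)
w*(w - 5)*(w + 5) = w^3 - 25*w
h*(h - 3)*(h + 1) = h^3 - 2*h^2 - 3*h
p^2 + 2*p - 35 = (p - 5)*(p + 7)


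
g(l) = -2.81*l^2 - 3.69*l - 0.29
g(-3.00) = -14.51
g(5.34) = -100.12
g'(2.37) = -17.01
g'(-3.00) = 13.17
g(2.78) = -32.27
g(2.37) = -24.82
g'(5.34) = -33.70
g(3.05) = -37.68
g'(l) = -5.62*l - 3.69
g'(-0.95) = 1.65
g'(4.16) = -27.07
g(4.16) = -64.27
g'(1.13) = -10.04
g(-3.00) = -14.51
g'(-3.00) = 13.17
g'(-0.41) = -1.39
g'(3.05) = -20.83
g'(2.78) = -19.31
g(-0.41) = 0.75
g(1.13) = -8.05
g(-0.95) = 0.68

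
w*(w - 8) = w^2 - 8*w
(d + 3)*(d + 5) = d^2 + 8*d + 15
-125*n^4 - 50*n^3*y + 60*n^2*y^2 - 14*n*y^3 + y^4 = (-5*n + y)^3*(n + y)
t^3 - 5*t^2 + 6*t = t*(t - 3)*(t - 2)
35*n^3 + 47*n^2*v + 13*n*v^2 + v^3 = (n + v)*(5*n + v)*(7*n + v)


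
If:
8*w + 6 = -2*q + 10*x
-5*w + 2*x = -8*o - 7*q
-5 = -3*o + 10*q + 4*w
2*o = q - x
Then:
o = -89/566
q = -327/1132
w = -731/1132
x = 29/1132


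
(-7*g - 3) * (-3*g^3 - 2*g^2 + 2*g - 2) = 21*g^4 + 23*g^3 - 8*g^2 + 8*g + 6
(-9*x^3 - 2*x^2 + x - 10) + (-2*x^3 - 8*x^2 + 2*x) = -11*x^3 - 10*x^2 + 3*x - 10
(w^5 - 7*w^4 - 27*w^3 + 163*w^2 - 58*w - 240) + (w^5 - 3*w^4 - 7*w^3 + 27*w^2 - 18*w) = 2*w^5 - 10*w^4 - 34*w^3 + 190*w^2 - 76*w - 240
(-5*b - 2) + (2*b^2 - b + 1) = 2*b^2 - 6*b - 1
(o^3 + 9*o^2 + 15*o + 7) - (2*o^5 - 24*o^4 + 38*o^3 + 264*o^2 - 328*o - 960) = -2*o^5 + 24*o^4 - 37*o^3 - 255*o^2 + 343*o + 967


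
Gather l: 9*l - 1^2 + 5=9*l + 4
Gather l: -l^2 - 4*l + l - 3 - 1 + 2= -l^2 - 3*l - 2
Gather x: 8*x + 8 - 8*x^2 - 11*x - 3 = -8*x^2 - 3*x + 5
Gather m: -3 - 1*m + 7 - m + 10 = 14 - 2*m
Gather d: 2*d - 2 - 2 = 2*d - 4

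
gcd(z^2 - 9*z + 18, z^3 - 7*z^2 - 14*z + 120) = z - 6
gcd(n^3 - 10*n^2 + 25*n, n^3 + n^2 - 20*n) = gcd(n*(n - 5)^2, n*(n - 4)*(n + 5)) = n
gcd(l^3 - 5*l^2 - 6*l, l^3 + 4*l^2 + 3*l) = l^2 + l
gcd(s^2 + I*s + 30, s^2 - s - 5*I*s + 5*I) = s - 5*I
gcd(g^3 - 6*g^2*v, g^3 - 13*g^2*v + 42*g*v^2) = -g^2 + 6*g*v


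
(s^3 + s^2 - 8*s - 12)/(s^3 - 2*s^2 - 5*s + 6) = (s + 2)/(s - 1)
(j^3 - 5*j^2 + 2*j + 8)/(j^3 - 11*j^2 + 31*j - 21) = (j^3 - 5*j^2 + 2*j + 8)/(j^3 - 11*j^2 + 31*j - 21)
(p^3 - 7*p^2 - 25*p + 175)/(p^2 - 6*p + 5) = (p^2 - 2*p - 35)/(p - 1)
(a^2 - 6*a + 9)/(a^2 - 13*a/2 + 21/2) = 2*(a - 3)/(2*a - 7)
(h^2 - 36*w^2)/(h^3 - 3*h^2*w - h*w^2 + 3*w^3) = (h^2 - 36*w^2)/(h^3 - 3*h^2*w - h*w^2 + 3*w^3)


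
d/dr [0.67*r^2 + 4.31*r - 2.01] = 1.34*r + 4.31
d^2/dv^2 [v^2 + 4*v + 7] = 2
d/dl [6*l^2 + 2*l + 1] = 12*l + 2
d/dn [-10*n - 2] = -10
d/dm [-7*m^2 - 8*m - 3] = -14*m - 8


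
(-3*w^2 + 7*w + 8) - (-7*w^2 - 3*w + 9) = 4*w^2 + 10*w - 1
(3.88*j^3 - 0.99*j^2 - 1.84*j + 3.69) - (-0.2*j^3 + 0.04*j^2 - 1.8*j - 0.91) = 4.08*j^3 - 1.03*j^2 - 0.04*j + 4.6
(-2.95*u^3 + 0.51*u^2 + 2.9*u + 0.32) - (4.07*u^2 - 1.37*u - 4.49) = -2.95*u^3 - 3.56*u^2 + 4.27*u + 4.81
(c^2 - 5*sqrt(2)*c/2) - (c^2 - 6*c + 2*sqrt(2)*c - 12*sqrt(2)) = -9*sqrt(2)*c/2 + 6*c + 12*sqrt(2)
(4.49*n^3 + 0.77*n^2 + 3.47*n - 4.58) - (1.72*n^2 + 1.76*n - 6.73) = 4.49*n^3 - 0.95*n^2 + 1.71*n + 2.15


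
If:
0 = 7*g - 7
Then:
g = 1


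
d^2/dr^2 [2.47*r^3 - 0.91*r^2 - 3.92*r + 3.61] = 14.82*r - 1.82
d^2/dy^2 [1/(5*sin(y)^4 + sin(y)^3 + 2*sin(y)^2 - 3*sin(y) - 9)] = (-400*sin(y)^7 + 285*sin(y)^6 + 86*sin(y)^5 + 27*sin(y)^4 - 565*sin(y)^3 + 474*sin(y)^2 - 9*sin(y) + 54)/((sin(y) + 1)^2*(5*sin(y)^3 - 4*sin(y)^2 + 6*sin(y) - 9)^3)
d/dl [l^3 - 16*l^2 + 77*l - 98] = 3*l^2 - 32*l + 77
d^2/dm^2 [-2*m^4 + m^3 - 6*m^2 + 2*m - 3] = -24*m^2 + 6*m - 12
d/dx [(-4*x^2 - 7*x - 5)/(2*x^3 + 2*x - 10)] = (-(8*x + 7)*(x^3 + x - 5) + (3*x^2 + 1)*(4*x^2 + 7*x + 5))/(2*(x^3 + x - 5)^2)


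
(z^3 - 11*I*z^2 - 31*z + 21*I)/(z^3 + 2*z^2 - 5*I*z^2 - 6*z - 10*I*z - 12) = (z^2 - 8*I*z - 7)/(z^2 + 2*z*(1 - I) - 4*I)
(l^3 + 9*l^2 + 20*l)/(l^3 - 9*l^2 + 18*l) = (l^2 + 9*l + 20)/(l^2 - 9*l + 18)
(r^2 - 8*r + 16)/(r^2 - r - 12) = (r - 4)/(r + 3)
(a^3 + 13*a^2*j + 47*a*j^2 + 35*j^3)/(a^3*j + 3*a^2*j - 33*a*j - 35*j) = (a^3 + 13*a^2*j + 47*a*j^2 + 35*j^3)/(j*(a^3 + 3*a^2 - 33*a - 35))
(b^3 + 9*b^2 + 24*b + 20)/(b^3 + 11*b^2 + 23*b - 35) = (b^2 + 4*b + 4)/(b^2 + 6*b - 7)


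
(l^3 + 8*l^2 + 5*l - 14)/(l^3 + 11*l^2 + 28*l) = (l^2 + l - 2)/(l*(l + 4))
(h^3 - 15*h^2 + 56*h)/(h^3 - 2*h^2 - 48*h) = (h - 7)/(h + 6)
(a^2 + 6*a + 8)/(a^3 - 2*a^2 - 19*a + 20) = (a + 2)/(a^2 - 6*a + 5)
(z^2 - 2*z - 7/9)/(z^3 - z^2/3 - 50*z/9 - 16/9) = (3*z - 7)/(3*z^2 - 2*z - 16)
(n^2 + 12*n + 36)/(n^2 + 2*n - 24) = (n + 6)/(n - 4)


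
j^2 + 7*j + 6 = (j + 1)*(j + 6)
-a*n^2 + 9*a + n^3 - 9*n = (-a + n)*(n - 3)*(n + 3)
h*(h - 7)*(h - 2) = h^3 - 9*h^2 + 14*h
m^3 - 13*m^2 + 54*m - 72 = (m - 6)*(m - 4)*(m - 3)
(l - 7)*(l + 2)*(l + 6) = l^3 + l^2 - 44*l - 84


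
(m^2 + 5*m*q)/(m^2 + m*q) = (m + 5*q)/(m + q)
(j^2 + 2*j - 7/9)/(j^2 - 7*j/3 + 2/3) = (j + 7/3)/(j - 2)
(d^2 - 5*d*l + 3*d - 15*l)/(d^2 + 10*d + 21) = (d - 5*l)/(d + 7)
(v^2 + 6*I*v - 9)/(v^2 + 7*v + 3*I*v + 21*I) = (v + 3*I)/(v + 7)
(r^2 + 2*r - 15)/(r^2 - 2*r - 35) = (r - 3)/(r - 7)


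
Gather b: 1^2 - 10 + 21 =12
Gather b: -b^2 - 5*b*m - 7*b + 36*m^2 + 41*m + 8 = -b^2 + b*(-5*m - 7) + 36*m^2 + 41*m + 8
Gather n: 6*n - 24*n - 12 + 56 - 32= 12 - 18*n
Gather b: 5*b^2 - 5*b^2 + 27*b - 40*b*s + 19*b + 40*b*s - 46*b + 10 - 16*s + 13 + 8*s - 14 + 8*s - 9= 0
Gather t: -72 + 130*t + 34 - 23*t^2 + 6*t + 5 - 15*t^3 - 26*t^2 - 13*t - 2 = -15*t^3 - 49*t^2 + 123*t - 35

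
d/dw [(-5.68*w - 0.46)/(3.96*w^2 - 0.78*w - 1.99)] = (22.4928*w^2 + 3.6432*w + 10.9444)/(15.6816*w^4 - 6.1776*w^3 - 15.1524*w^2 + 3.1044*w + 3.9601)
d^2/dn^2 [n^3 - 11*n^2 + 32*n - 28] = 6*n - 22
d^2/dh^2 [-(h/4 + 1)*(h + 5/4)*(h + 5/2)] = -3*h/2 - 31/8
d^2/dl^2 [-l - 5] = 0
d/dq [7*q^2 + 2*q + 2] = 14*q + 2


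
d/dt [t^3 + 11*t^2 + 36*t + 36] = 3*t^2 + 22*t + 36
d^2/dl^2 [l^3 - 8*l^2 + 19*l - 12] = 6*l - 16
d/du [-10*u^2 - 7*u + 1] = -20*u - 7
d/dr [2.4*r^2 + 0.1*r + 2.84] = 4.8*r + 0.1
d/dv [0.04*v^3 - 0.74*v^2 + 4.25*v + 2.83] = 0.12*v^2 - 1.48*v + 4.25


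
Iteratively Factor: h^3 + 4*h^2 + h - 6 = (h + 3)*(h^2 + h - 2) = (h - 1)*(h + 3)*(h + 2)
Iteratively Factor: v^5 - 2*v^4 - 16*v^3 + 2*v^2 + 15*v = (v)*(v^4 - 2*v^3 - 16*v^2 + 2*v + 15) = v*(v + 1)*(v^3 - 3*v^2 - 13*v + 15) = v*(v + 1)*(v + 3)*(v^2 - 6*v + 5) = v*(v - 5)*(v + 1)*(v + 3)*(v - 1)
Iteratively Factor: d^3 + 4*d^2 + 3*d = (d)*(d^2 + 4*d + 3) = d*(d + 3)*(d + 1)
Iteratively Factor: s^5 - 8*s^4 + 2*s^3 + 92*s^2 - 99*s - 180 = (s - 4)*(s^4 - 4*s^3 - 14*s^2 + 36*s + 45) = (s - 4)*(s + 3)*(s^3 - 7*s^2 + 7*s + 15) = (s - 5)*(s - 4)*(s + 3)*(s^2 - 2*s - 3) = (s - 5)*(s - 4)*(s - 3)*(s + 3)*(s + 1)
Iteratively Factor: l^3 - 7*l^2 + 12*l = (l - 3)*(l^2 - 4*l) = l*(l - 3)*(l - 4)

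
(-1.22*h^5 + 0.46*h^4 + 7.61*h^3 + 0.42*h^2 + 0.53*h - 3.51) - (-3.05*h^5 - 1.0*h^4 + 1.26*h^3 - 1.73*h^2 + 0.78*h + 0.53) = 1.83*h^5 + 1.46*h^4 + 6.35*h^3 + 2.15*h^2 - 0.25*h - 4.04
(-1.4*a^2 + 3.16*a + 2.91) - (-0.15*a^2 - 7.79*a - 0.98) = -1.25*a^2 + 10.95*a + 3.89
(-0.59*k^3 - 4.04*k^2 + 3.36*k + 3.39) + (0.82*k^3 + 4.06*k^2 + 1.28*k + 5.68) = 0.23*k^3 + 0.0199999999999996*k^2 + 4.64*k + 9.07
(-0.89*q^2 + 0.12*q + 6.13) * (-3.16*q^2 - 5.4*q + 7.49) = 2.8124*q^4 + 4.4268*q^3 - 26.6849*q^2 - 32.2032*q + 45.9137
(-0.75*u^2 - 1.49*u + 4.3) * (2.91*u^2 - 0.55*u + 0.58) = -2.1825*u^4 - 3.9234*u^3 + 12.8975*u^2 - 3.2292*u + 2.494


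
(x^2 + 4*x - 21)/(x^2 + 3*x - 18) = (x + 7)/(x + 6)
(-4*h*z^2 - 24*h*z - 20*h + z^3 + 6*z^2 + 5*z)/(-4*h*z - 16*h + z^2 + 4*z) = (z^2 + 6*z + 5)/(z + 4)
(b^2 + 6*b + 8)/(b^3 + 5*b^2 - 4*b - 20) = (b + 4)/(b^2 + 3*b - 10)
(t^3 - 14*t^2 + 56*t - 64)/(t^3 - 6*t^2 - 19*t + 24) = (t^2 - 6*t + 8)/(t^2 + 2*t - 3)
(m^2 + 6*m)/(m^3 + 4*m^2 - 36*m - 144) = m/(m^2 - 2*m - 24)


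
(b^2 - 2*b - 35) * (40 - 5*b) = -5*b^3 + 50*b^2 + 95*b - 1400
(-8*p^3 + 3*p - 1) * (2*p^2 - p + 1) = -16*p^5 + 8*p^4 - 2*p^3 - 5*p^2 + 4*p - 1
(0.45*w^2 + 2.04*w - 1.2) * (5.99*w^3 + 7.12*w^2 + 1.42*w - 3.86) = 2.6955*w^5 + 15.4236*w^4 + 7.9758*w^3 - 7.3842*w^2 - 9.5784*w + 4.632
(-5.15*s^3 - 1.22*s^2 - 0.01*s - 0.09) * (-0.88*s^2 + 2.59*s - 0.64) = 4.532*s^5 - 12.2649*s^4 + 0.145000000000001*s^3 + 0.8341*s^2 - 0.2267*s + 0.0576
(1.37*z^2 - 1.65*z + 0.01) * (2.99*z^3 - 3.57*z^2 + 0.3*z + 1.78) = 4.0963*z^5 - 9.8244*z^4 + 6.3314*z^3 + 1.9079*z^2 - 2.934*z + 0.0178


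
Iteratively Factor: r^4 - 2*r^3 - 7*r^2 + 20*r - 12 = (r - 2)*(r^3 - 7*r + 6) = (r - 2)^2*(r^2 + 2*r - 3) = (r - 2)^2*(r - 1)*(r + 3)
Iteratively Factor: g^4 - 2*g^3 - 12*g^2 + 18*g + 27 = (g + 3)*(g^3 - 5*g^2 + 3*g + 9) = (g - 3)*(g + 3)*(g^2 - 2*g - 3) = (g - 3)^2*(g + 3)*(g + 1)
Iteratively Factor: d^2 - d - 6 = (d - 3)*(d + 2)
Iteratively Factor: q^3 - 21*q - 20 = (q - 5)*(q^2 + 5*q + 4) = (q - 5)*(q + 4)*(q + 1)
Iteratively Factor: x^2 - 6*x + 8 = (x - 4)*(x - 2)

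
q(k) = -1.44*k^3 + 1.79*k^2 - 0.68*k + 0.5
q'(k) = -4.32*k^2 + 3.58*k - 0.68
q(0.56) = 0.43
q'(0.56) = -0.03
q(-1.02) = 4.58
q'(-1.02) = -8.83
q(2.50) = -12.51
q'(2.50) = -18.73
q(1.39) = -0.85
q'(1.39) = -4.05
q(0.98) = 0.20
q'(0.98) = -1.32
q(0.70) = 0.41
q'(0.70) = -0.29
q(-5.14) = 246.83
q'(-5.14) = -133.21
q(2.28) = -8.81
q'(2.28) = -14.97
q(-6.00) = 380.06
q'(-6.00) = -177.68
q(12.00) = -2238.22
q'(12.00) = -579.80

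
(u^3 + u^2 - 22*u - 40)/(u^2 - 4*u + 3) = (u^3 + u^2 - 22*u - 40)/(u^2 - 4*u + 3)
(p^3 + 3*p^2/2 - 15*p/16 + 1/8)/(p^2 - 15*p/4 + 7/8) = (4*p^2 + 7*p - 2)/(2*(2*p - 7))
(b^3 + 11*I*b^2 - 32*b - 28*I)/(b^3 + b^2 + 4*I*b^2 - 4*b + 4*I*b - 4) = (b + 7*I)/(b + 1)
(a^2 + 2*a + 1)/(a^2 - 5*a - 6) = (a + 1)/(a - 6)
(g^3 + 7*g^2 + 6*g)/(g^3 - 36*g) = (g + 1)/(g - 6)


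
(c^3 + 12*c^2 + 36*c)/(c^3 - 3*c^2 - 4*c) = (c^2 + 12*c + 36)/(c^2 - 3*c - 4)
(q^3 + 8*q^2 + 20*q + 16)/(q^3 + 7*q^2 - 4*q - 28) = (q^2 + 6*q + 8)/(q^2 + 5*q - 14)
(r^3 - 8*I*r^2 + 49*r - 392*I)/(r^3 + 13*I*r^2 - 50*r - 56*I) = (r^2 - 15*I*r - 56)/(r^2 + 6*I*r - 8)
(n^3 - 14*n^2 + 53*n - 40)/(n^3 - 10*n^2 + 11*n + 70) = (n^2 - 9*n + 8)/(n^2 - 5*n - 14)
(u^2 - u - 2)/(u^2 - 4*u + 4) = (u + 1)/(u - 2)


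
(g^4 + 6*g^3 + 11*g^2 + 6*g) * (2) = 2*g^4 + 12*g^3 + 22*g^2 + 12*g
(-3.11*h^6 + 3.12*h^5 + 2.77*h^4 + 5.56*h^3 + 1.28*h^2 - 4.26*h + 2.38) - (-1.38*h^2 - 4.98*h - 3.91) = -3.11*h^6 + 3.12*h^5 + 2.77*h^4 + 5.56*h^3 + 2.66*h^2 + 0.720000000000001*h + 6.29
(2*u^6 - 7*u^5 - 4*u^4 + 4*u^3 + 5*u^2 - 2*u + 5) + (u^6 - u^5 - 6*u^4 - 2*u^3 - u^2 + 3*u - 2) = 3*u^6 - 8*u^5 - 10*u^4 + 2*u^3 + 4*u^2 + u + 3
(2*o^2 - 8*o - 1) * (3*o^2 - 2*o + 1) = 6*o^4 - 28*o^3 + 15*o^2 - 6*o - 1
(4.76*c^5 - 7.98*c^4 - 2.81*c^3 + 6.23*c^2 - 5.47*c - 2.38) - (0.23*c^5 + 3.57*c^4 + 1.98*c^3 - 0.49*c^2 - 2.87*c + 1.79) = 4.53*c^5 - 11.55*c^4 - 4.79*c^3 + 6.72*c^2 - 2.6*c - 4.17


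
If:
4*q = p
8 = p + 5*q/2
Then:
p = 64/13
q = 16/13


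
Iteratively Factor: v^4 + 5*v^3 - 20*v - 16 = (v + 4)*(v^3 + v^2 - 4*v - 4) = (v + 2)*(v + 4)*(v^2 - v - 2) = (v + 1)*(v + 2)*(v + 4)*(v - 2)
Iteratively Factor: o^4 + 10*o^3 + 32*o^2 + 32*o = (o)*(o^3 + 10*o^2 + 32*o + 32) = o*(o + 4)*(o^2 + 6*o + 8) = o*(o + 4)^2*(o + 2)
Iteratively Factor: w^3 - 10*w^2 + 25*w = (w - 5)*(w^2 - 5*w) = w*(w - 5)*(w - 5)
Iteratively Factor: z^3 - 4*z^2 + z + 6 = (z + 1)*(z^2 - 5*z + 6) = (z - 3)*(z + 1)*(z - 2)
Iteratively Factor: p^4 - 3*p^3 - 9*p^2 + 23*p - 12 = (p - 4)*(p^3 + p^2 - 5*p + 3) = (p - 4)*(p - 1)*(p^2 + 2*p - 3) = (p - 4)*(p - 1)^2*(p + 3)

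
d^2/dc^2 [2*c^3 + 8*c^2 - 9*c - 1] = 12*c + 16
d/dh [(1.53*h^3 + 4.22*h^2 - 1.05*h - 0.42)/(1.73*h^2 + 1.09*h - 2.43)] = (2.6469*h^4 + 3.3354*h^3 - 4.7374*h^2 - 19.056*h + 3.0093)/(2.9929*h^4 + 3.7714*h^3 - 7.2197*h^2 - 5.2974*h + 5.9049)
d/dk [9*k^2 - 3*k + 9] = 18*k - 3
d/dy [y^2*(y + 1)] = y*(3*y + 2)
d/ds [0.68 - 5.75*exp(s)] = -5.75*exp(s)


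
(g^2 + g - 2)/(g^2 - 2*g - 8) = (g - 1)/(g - 4)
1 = 1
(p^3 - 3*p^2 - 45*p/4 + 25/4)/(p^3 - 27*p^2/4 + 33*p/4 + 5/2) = (4*p^2 + 8*p - 5)/(4*p^2 - 7*p - 2)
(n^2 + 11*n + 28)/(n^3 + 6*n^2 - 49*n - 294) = (n + 4)/(n^2 - n - 42)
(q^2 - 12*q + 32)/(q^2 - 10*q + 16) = (q - 4)/(q - 2)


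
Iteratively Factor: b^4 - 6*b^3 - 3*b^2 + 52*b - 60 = (b + 3)*(b^3 - 9*b^2 + 24*b - 20) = (b - 2)*(b + 3)*(b^2 - 7*b + 10) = (b - 5)*(b - 2)*(b + 3)*(b - 2)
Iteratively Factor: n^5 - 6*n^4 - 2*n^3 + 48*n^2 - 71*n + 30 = (n - 2)*(n^4 - 4*n^3 - 10*n^2 + 28*n - 15) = (n - 5)*(n - 2)*(n^3 + n^2 - 5*n + 3) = (n - 5)*(n - 2)*(n + 3)*(n^2 - 2*n + 1) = (n - 5)*(n - 2)*(n - 1)*(n + 3)*(n - 1)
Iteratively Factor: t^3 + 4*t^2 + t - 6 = (t + 2)*(t^2 + 2*t - 3) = (t + 2)*(t + 3)*(t - 1)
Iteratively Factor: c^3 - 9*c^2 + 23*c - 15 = (c - 5)*(c^2 - 4*c + 3) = (c - 5)*(c - 1)*(c - 3)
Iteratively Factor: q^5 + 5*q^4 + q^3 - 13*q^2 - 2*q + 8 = (q - 1)*(q^4 + 6*q^3 + 7*q^2 - 6*q - 8) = (q - 1)*(q + 2)*(q^3 + 4*q^2 - q - 4) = (q - 1)*(q + 2)*(q + 4)*(q^2 - 1) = (q - 1)*(q + 1)*(q + 2)*(q + 4)*(q - 1)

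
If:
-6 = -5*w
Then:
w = 6/5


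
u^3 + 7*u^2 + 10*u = u*(u + 2)*(u + 5)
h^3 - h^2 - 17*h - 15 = (h - 5)*(h + 1)*(h + 3)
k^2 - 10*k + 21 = (k - 7)*(k - 3)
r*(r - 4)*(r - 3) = r^3 - 7*r^2 + 12*r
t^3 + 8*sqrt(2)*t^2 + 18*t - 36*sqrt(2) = (t - sqrt(2))*(t + 3*sqrt(2))*(t + 6*sqrt(2))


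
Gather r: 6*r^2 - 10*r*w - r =6*r^2 + r*(-10*w - 1)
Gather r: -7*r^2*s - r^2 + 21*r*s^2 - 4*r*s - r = r^2*(-7*s - 1) + r*(21*s^2 - 4*s - 1)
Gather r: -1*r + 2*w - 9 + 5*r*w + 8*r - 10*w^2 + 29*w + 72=r*(5*w + 7) - 10*w^2 + 31*w + 63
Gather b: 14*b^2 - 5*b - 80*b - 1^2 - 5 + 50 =14*b^2 - 85*b + 44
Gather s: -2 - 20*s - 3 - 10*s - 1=-30*s - 6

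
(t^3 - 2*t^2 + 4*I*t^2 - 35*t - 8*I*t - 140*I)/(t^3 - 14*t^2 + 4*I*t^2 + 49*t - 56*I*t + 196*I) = (t + 5)/(t - 7)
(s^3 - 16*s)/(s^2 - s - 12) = s*(s + 4)/(s + 3)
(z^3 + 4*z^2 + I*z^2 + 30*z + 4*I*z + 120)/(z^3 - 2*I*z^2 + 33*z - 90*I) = (z + 4)/(z - 3*I)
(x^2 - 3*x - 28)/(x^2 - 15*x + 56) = (x + 4)/(x - 8)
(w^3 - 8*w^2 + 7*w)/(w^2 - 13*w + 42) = w*(w - 1)/(w - 6)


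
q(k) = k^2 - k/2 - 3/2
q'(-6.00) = -12.50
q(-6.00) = 37.50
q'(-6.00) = -12.50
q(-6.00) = 37.50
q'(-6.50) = -13.50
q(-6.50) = 44.00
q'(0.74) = 0.98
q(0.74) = -1.32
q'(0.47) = 0.44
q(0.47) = -1.51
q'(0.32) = 0.14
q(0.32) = -1.56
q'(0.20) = -0.10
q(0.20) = -1.56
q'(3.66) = 6.82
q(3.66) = 10.07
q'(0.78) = 1.06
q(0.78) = -1.28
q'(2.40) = 4.30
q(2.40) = 3.06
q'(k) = 2*k - 1/2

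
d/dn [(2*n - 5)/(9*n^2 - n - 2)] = (18*n^2 - 2*n - (2*n - 5)*(18*n - 1) - 4)/(-9*n^2 + n + 2)^2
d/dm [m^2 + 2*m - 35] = 2*m + 2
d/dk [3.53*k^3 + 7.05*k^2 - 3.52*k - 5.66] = 10.59*k^2 + 14.1*k - 3.52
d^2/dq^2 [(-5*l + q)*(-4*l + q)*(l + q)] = -16*l + 6*q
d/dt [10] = 0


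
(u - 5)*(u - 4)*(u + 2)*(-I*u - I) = -I*u^4 + 6*I*u^3 + 5*I*u^2 - 42*I*u - 40*I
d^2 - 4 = (d - 2)*(d + 2)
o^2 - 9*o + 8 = (o - 8)*(o - 1)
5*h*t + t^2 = t*(5*h + t)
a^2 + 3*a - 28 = (a - 4)*(a + 7)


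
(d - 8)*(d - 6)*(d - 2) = d^3 - 16*d^2 + 76*d - 96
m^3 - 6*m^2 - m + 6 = (m - 6)*(m - 1)*(m + 1)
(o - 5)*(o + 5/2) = o^2 - 5*o/2 - 25/2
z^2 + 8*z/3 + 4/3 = (z + 2/3)*(z + 2)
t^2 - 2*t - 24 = (t - 6)*(t + 4)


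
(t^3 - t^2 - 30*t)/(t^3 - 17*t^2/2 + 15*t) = 2*(t + 5)/(2*t - 5)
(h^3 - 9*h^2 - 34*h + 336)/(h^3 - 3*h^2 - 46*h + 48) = (h - 7)/(h - 1)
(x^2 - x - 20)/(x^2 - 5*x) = (x + 4)/x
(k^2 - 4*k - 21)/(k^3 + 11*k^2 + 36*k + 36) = (k - 7)/(k^2 + 8*k + 12)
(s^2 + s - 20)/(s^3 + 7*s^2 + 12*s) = (s^2 + s - 20)/(s*(s^2 + 7*s + 12))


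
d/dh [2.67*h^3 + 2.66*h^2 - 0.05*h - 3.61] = 8.01*h^2 + 5.32*h - 0.05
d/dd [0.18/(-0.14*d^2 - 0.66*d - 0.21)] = (0.0504*d + 0.1188)/(0.14*d^2 + 0.66*d + 0.21)^2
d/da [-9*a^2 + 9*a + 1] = 9 - 18*a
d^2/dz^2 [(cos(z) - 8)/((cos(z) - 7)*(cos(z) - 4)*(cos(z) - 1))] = 2*(2368*(1 - cos(z)^2)^2 - 84*sin(z)^6 - 2*cos(z)^7 - 30*cos(z)^6 - 519*cos(z)^5 - 2727*cos(z)^3 + 422*cos(z)^2 + 13528*cos(z) - 10672)/((cos(z) - 7)^3*(cos(z) - 4)^3*(cos(z) - 1)^3)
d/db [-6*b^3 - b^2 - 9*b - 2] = -18*b^2 - 2*b - 9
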